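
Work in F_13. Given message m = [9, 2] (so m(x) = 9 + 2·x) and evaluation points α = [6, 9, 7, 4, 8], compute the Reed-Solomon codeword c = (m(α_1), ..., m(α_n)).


c = [8, 1, 10, 4, 12]

Message polynomial: m(x) = 9 + 2·x (mod 13).
For each evaluation point α_i, compute m(α_i) mod 13:
  α_1 = 6: Horner steps 2 → 8, so m(6) = 8.
  α_2 = 9: Horner steps 2 → 1, so m(9) = 1.
  α_3 = 7: Horner steps 2 → 10, so m(7) = 10.
  α_4 = 4: Horner steps 2 → 4, so m(4) = 4.
  α_5 = 8: Horner steps 2 → 12, so m(8) = 12.
Codeword c = [8, 1, 10, 4, 12] ∈ F_13^5.


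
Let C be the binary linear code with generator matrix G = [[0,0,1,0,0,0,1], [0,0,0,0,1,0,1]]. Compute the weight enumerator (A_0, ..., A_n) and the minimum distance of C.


Weight distribution: A_0 = 1, A_2 = 3. Minimum distance d = 2.

Enumerate all 2^2 = 4 messages m ∈ F_2^2.
For each, compute codeword c = mG in F_2^7, then tally its weight.
  m = 00 → c = 0000000, weight = 0.
  m = 10 → c = 0010001, weight = 2.
  m = 01 → c = 0000101, weight = 2.
  m = 11 → c = 0010100, weight = 2.
Tally weights:
  weight 0: 1 codewords.
  weight 2: 3 codewords.
Minimum distance d = smallest w > 0 with A_w > 0 = 2.
Sanity: Σ A_w = 4 = 2^2 = 4 ✓.


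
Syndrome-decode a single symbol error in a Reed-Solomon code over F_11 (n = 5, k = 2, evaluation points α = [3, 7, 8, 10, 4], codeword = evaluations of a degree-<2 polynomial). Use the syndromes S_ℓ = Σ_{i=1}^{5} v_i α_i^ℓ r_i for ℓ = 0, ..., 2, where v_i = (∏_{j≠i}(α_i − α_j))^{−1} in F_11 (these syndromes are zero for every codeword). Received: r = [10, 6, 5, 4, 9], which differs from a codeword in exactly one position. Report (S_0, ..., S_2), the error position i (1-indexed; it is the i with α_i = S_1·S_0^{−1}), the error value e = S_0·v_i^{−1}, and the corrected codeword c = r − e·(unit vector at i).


S = (10, 1, 10), error at position 4, error magnitude e = 1, c = [10, 6, 5, 3, 9].

Step 1: column multipliers v_i = (∏_{j≠i}(α_i − α_j))^{−1} mod 11.
  i = 1 (α = 3): (3−7)(3−8)(3−10)(3−4) = (−4)·(−5)·(−7)·(−1) = 140 ≡ 8, so v_1 = 8^{−1} = 7 (mod 11).
  i = 2 (α = 7): (7−3)(7−8)(7−10)(7−4) = 4·(−1)·(−3)·3 = 36 ≡ 3, so v_2 = 3^{−1} = 4 (mod 11).
  i = 3 (α = 8): (8−3)(8−7)(8−10)(8−4) = 5·1·(−2)·4 = −40 ≡ 4, so v_3 = 4^{−1} = 3 (mod 11).
  i = 4 (α = 10): (10−3)(10−7)(10−8)(10−4) = 7·3·2·6 = 252 ≡ 10, so v_4 = 10^{−1} = 10 (mod 11).
  i = 5 (α = 4): (4−3)(4−7)(4−8)(4−10) = 1·(−3)·(−4)·(−6) = −72 ≡ 5, so v_5 = 5^{−1} = 9 (mod 11).
  v = [7, 4, 3, 10, 9].
Step 2: syndromes of r = [10, 6, 5, 4, 9] (all sums mod 11).
  S_0 = Σ v_i r_i = 7·10 + 4·6 + 3·5 + 10·4 + 9·9 = 230 ≡ 10.
  S_1 = Σ v_i α_i r_i = 7·3·10 + 4·7·6 + 3·8·5 + 10·10·4 + 9·4·9 = 1222 ≡ 1.
  α_i^2 mod 11 = [9, 5, 9, 1, 5].
  S_2 = Σ v_i α_i^2 r_i = 7·9·10 + 4·5·6 + 3·9·5 + 10·1·4 + 9·5·9 = 1330 ≡ 10.
  S = (10, 1, 10) ≠ 0, so r is not a codeword (an error is present).
Step 3: locate the error. For a single error e at position i, S_ℓ = v_i·e·α_i^ℓ, so α_err = S_1/S_0.
  S_0^{−1} = 10^{−1} = 10 (mod 11), so α_err = 1·10 = 10 ≡ 10 = α_4. Error position i = 4.
  Consistency check: S_2/S_1 = 10·1 = 10 ≡ 10 = α_err ✓ (single-error assumption holds).
Step 4: error magnitude e = S_0/v_4 = S_0·∏_{j≠4}(α_4 − α_j) = 10·10 = 100 ≡ 1 (mod 11).
Step 5: correct position 4: c_4 = r_4 − e = 4 − 1 ≡ 3 (mod 11). Hence c = [10, 6, 5, 3, 9].
  Check: interpolating c through the α_i gives m(x) = 2 + 10·x (degree < 2) with m(α_i) = c_i for every i, so c is indeed a codeword.


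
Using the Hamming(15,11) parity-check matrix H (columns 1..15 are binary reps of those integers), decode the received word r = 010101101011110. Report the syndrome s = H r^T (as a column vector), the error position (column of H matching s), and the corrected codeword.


s = (1, 0, 1, 0)^T, error position = 10, corrected codeword c = 010101101111110

Compute s = H r^T mod 2 one row at a time:
  s_1 = 0 + 1 + 0 + 1 + 1 + 1 + 1 + 0 = 5 ≡ 1 (mod 2).
  s_2 = 1 + 0 + 1 + 1 + 1 + 1 + 1 + 0 = 6 ≡ 0 (mod 2).
  s_3 = 1 + 0 + 1 + 1 + 0 + 1 + 1 + 0 = 5 ≡ 1 (mod 2).
  s_4 = 0 + 0 + 0 + 1 + 1 + 1 + 1 + 0 = 4 ≡ 0 (mod 2).
s = (1, 0, 1, 0)^T — this equals column 10 of H (binary 1010), so error is at position 10.
Correct: flip bit 10 of r = 010101101011110 to get c = 010101101111110.


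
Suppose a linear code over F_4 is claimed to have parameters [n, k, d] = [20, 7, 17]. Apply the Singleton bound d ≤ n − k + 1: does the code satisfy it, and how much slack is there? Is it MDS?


Singleton RHS = n − k + 1 = 14, slack = -3, bound violated (no such code; not MDS).

Singleton bound: d ≤ n − k + 1.
Here n = 20, k = 7, so n − k + 1 = 14.
Given d = 17, check d ≤ 14: NO.
Slack = (n − k + 1) − d = -3.
The slack is negative: d = 17 exceeds n − k + 1 = 14 by 3, so the Singleton bound is violated and no linear [20, 7, 17]_4 code can exist. In particular it is not MDS (MDS requires d = n − k + 1 exactly).
Description: the claimed parameters are [20, 7, 17]_4; such a code would be impossible (violates the Singleton bound).


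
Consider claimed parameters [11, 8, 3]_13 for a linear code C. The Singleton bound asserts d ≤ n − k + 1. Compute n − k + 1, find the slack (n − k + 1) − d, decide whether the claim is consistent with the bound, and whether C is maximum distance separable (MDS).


Singleton RHS = n − k + 1 = 4, slack = 1, bound satisfied, not MDS.

Singleton bound: d ≤ n − k + 1.
Here n = 11, k = 8, so n − k + 1 = 4.
Given d = 3, check d ≤ 4: YES.
Slack = (n − k + 1) − d = 1.
The code is NOT MDS (slack = 1 > 0).
Description: the claimed parameters are [11, 8, 3]_13; such a code would be non-MDS.


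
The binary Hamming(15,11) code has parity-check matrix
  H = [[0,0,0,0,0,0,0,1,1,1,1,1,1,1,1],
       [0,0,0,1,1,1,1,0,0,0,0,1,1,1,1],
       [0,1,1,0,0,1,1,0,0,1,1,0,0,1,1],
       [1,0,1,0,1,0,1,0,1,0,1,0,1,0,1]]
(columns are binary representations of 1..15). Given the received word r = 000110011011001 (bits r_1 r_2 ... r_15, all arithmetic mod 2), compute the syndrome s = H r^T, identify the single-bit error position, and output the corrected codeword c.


s = (1, 0, 0, 0)^T, error position = 8, corrected codeword c = 000110001011001

Compute s = H r^T mod 2 one row at a time:
  s_1 = 1 + 1 + 0 + 1 + 1 + 0 + 0 + 1 = 5 ≡ 1 (mod 2).
  s_2 = 1 + 1 + 0 + 0 + 1 + 0 + 0 + 1 = 4 ≡ 0 (mod 2).
  s_3 = 0 + 0 + 0 + 0 + 0 + 1 + 0 + 1 = 2 ≡ 0 (mod 2).
  s_4 = 0 + 0 + 1 + 0 + 1 + 1 + 0 + 1 = 4 ≡ 0 (mod 2).
s = (1, 0, 0, 0)^T — this equals column 8 of H (binary 1000), so error is at position 8.
Correct: flip bit 8 of r = 000110011011001 to get c = 000110001011001.


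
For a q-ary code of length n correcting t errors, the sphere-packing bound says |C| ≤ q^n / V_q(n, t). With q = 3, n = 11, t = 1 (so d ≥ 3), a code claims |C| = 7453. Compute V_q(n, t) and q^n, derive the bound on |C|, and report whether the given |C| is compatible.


V_q(n, t) = 23, q^n = 177147, Hamming bound = 7702, |C| = 7453 ≤ bound (satisfied).

Step 1: Compute V_q(n, t) = Σ_{j=0}^1 C(n, j) (q−1)^j.
  j = 0: C(11,0)·(2)^0 = 1·1 = 1.
  j = 1: C(11,1)·(2)^1 = 11·2 = 22.
  V_q(n, t) = 1 + 22 = 23.
Step 2: q^n = 3^11 = 177147.
Step 3: Hamming bound ⌊q^n / V_q(n,t)⌋ = ⌊177147/23⌋ = 7702.
Step 4: Compare |C| = 7453 to 7702: satisfied.
The claimed |C| lies below the Hamming bound.


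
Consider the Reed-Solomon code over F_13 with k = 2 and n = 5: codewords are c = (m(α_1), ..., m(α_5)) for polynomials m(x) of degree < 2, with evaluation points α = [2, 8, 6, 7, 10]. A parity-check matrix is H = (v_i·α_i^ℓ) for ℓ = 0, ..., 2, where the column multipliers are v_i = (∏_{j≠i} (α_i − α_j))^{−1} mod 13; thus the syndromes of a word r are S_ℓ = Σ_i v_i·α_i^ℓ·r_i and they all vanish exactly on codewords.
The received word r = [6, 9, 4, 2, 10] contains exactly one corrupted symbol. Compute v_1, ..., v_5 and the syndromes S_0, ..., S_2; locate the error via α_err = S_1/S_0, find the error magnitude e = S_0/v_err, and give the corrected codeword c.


S = (5, 4, 11), error at position 3, error magnitude e = 9, c = [6, 9, 8, 2, 10].

Step 1: column multipliers v_i = (∏_{j≠i}(α_i − α_j))^{−1} mod 13.
  i = 1 (α = 2): (2−8)(2−6)(2−7)(2−10) = (−6)·(−4)·(−5)·(−8) = 960 ≡ 11, so v_1 = 11^{−1} = 6 (mod 13).
  i = 2 (α = 8): (8−2)(8−6)(8−7)(8−10) = 6·2·1·(−2) = −24 ≡ 2, so v_2 = 2^{−1} = 7 (mod 13).
  i = 3 (α = 6): (6−2)(6−8)(6−7)(6−10) = 4·(−2)·(−1)·(−4) = −32 ≡ 7, so v_3 = 7^{−1} = 2 (mod 13).
  i = 4 (α = 7): (7−2)(7−8)(7−6)(7−10) = 5·(−1)·1·(−3) = 15 ≡ 2, so v_4 = 2^{−1} = 7 (mod 13).
  i = 5 (α = 10): (10−2)(10−8)(10−6)(10−7) = 8·2·4·3 = 192 ≡ 10, so v_5 = 10^{−1} = 4 (mod 13).
  v = [6, 7, 2, 7, 4].
Step 2: syndromes of r = [6, 9, 4, 2, 10] (all sums mod 13).
  S_0 = Σ v_i r_i = 6·6 + 7·9 + 2·4 + 7·2 + 4·10 = 161 ≡ 5.
  S_1 = Σ v_i α_i r_i = 6·2·6 + 7·8·9 + 2·6·4 + 7·7·2 + 4·10·10 = 1122 ≡ 4.
  α_i^2 mod 13 = [4, 12, 10, 10, 9].
  S_2 = Σ v_i α_i^2 r_i = 6·4·6 + 7·12·9 + 2·10·4 + 7·10·2 + 4·9·10 = 1480 ≡ 11.
  S = (5, 4, 11) ≠ 0, so r is not a codeword (an error is present).
Step 3: locate the error. For a single error e at position i, S_ℓ = v_i·e·α_i^ℓ, so α_err = S_1/S_0.
  S_0^{−1} = 5^{−1} = 8 (mod 13), so α_err = 4·8 = 32 ≡ 6 = α_3. Error position i = 3.
  Consistency check: S_2/S_1 = 11·10 = 110 ≡ 6 = α_err ✓ (single-error assumption holds).
Step 4: error magnitude e = S_0/v_3 = S_0·∏_{j≠3}(α_3 − α_j) = 5·7 = 35 ≡ 9 (mod 13).
Step 5: correct position 3: c_3 = r_3 − e = 4 − 9 ≡ 8 (mod 13). Hence c = [6, 9, 8, 2, 10].
  Check: interpolating c through the α_i gives m(x) = 5 + 7·x (degree < 2) with m(α_i) = c_i for every i, so c is indeed a codeword.


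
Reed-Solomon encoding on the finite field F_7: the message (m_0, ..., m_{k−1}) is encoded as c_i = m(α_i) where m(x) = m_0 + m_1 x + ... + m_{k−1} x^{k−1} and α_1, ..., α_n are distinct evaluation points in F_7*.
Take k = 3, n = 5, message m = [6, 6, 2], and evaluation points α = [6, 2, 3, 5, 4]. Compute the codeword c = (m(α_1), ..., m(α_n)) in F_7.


c = [2, 5, 0, 2, 6]

Message polynomial: m(x) = 6 + 6·x + 2·x^2 (mod 7).
For each evaluation point α_i, compute m(α_i) mod 7:
  α_1 = 6: Horner steps 2 → 4 → 2, so m(6) = 2.
  α_2 = 2: Horner steps 2 → 3 → 5, so m(2) = 5.
  α_3 = 3: Horner steps 2 → 5 → 0, so m(3) = 0.
  α_4 = 5: Horner steps 2 → 2 → 2, so m(5) = 2.
  α_5 = 4: Horner steps 2 → 0 → 6, so m(4) = 6.
Codeword c = [2, 5, 0, 2, 6] ∈ F_7^5.


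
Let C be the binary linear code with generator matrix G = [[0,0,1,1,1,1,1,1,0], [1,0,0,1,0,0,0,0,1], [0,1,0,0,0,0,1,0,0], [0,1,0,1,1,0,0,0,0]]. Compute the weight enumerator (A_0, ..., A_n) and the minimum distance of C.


Weight distribution: A_0 = 1, A_2 = 1, A_3 = 4, A_4 = 2, A_5 = 2, A_6 = 3, A_7 = 2, A_8 = 1. Minimum distance d = 2.

Enumerate all 2^4 = 16 messages m ∈ F_2^4.
For each, compute codeword c = mG in F_2^9, then tally its weight.
  m = 0000 → c = 000000000, weight = 0.
  m = 1000 → c = 001111110, weight = 6.
  m = 0100 → c = 100100001, weight = 3.
  m = 1100 → c = 101011111, weight = 7.
  m = 0010 → c = 010000100, weight = 2.
  m = 1010 → c = 011111010, weight = 6.
  m = 0110 → c = 110100101, weight = 5.
  m = 1110 → c = 111011011, weight = 7.
  m = 0001 → c = 010110000, weight = 3.
  m = 1001 → c = 011001110, weight = 5.
  m = 0101 → c = 110010001, weight = 4.
  m = 1101 → c = 111101111, weight = 8.
  m = 0011 → c = 000110100, weight = 3.
  m = 1011 → c = 001001010, weight = 3.
  m = 0111 → c = 100010101, weight = 4.
  m = 1111 → c = 101101011, weight = 6.
Tally weights:
  weight 0: 1 codewords.
  weight 2: 1 codewords.
  weight 3: 4 codewords.
  weight 4: 2 codewords.
  weight 5: 2 codewords.
  weight 6: 3 codewords.
  weight 7: 2 codewords.
  weight 8: 1 codewords.
Minimum distance d = smallest w > 0 with A_w > 0 = 2.
Sanity: Σ A_w = 16 = 2^4 = 16 ✓.


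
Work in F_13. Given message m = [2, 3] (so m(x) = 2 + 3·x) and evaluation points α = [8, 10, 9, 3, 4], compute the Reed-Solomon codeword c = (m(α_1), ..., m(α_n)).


c = [0, 6, 3, 11, 1]

Message polynomial: m(x) = 2 + 3·x (mod 13).
For each evaluation point α_i, compute m(α_i) mod 13:
  α_1 = 8: Horner steps 3 → 0, so m(8) = 0.
  α_2 = 10: Horner steps 3 → 6, so m(10) = 6.
  α_3 = 9: Horner steps 3 → 3, so m(9) = 3.
  α_4 = 3: Horner steps 3 → 11, so m(3) = 11.
  α_5 = 4: Horner steps 3 → 1, so m(4) = 1.
Codeword c = [0, 6, 3, 11, 1] ∈ F_13^5.


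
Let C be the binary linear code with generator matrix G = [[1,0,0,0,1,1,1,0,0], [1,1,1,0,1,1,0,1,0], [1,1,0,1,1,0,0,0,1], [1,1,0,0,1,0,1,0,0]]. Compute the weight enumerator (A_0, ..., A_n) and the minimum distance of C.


Weight distribution: A_0 = 1, A_2 = 1, A_3 = 1, A_4 = 5, A_5 = 5, A_6 = 1, A_7 = 1, A_9 = 1. Minimum distance d = 2.

Enumerate all 2^4 = 16 messages m ∈ F_2^4.
For each, compute codeword c = mG in F_2^9, then tally its weight.
  m = 0000 → c = 000000000, weight = 0.
  m = 1000 → c = 100011100, weight = 4.
  m = 0100 → c = 111011010, weight = 6.
  m = 1100 → c = 011000110, weight = 4.
  m = 0010 → c = 110110001, weight = 5.
  m = 1010 → c = 010101101, weight = 5.
  m = 0110 → c = 001101011, weight = 5.
  m = 1110 → c = 101110111, weight = 7.
  m = 0001 → c = 110010100, weight = 4.
  m = 1001 → c = 010001000, weight = 2.
  m = 0101 → c = 001001110, weight = 4.
  m = 1101 → c = 101010010, weight = 4.
  m = 0011 → c = 000100101, weight = 3.
  m = 1011 → c = 100111001, weight = 5.
  m = 0111 → c = 111111111, weight = 9.
  m = 1111 → c = 011100011, weight = 5.
Tally weights:
  weight 0: 1 codewords.
  weight 2: 1 codewords.
  weight 3: 1 codewords.
  weight 4: 5 codewords.
  weight 5: 5 codewords.
  weight 6: 1 codewords.
  weight 7: 1 codewords.
  weight 9: 1 codewords.
Minimum distance d = smallest w > 0 with A_w > 0 = 2.
Sanity: Σ A_w = 16 = 2^4 = 16 ✓.


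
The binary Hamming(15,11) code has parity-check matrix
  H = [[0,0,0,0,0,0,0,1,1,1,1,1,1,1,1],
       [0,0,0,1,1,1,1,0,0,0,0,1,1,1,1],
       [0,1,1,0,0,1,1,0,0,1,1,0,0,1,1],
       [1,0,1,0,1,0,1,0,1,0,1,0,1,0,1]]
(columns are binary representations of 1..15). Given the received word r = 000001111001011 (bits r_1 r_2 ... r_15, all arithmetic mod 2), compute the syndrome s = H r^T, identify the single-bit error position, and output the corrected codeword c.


s = (1, 1, 0, 1)^T, error position = 13, corrected codeword c = 000001111001111

Compute s = H r^T mod 2 one row at a time:
  s_1 = 1 + 1 + 0 + 0 + 1 + 0 + 1 + 1 = 5 ≡ 1 (mod 2).
  s_2 = 0 + 0 + 1 + 1 + 1 + 0 + 1 + 1 = 5 ≡ 1 (mod 2).
  s_3 = 0 + 0 + 1 + 1 + 0 + 0 + 1 + 1 = 4 ≡ 0 (mod 2).
  s_4 = 0 + 0 + 0 + 1 + 1 + 0 + 0 + 1 = 3 ≡ 1 (mod 2).
s = (1, 1, 0, 1)^T — this equals column 13 of H (binary 1101), so error is at position 13.
Correct: flip bit 13 of r = 000001111001011 to get c = 000001111001111.


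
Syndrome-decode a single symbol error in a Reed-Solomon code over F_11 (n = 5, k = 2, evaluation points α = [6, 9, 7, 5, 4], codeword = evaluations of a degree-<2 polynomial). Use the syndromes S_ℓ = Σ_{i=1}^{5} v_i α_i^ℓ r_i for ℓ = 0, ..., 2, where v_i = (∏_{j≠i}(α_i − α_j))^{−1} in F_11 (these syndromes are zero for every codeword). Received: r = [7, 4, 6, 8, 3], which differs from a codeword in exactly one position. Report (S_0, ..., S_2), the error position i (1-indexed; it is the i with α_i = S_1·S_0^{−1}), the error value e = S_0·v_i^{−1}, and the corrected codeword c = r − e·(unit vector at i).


S = (2, 8, 10), error at position 5, error magnitude e = 5, c = [7, 4, 6, 8, 9].

Step 1: column multipliers v_i = (∏_{j≠i}(α_i − α_j))^{−1} mod 11.
  i = 1 (α = 6): (6−9)(6−7)(6−5)(6−4) = (−3)·(−1)·1·2 = 6 ≡ 6, so v_1 = 6^{−1} = 2 (mod 11).
  i = 2 (α = 9): (9−6)(9−7)(9−5)(9−4) = 3·2·4·5 = 120 ≡ 10, so v_2 = 10^{−1} = 10 (mod 11).
  i = 3 (α = 7): (7−6)(7−9)(7−5)(7−4) = 1·(−2)·2·3 = −12 ≡ 10, so v_3 = 10^{−1} = 10 (mod 11).
  i = 4 (α = 5): (5−6)(5−9)(5−7)(5−4) = (−1)·(−4)·(−2)·1 = −8 ≡ 3, so v_4 = 3^{−1} = 4 (mod 11).
  i = 5 (α = 4): (4−6)(4−9)(4−7)(4−5) = (−2)·(−5)·(−3)·(−1) = 30 ≡ 8, so v_5 = 8^{−1} = 7 (mod 11).
  v = [2, 10, 10, 4, 7].
Step 2: syndromes of r = [7, 4, 6, 8, 3] (all sums mod 11).
  S_0 = Σ v_i r_i = 2·7 + 10·4 + 10·6 + 4·8 + 7·3 = 167 ≡ 2.
  S_1 = Σ v_i α_i r_i = 2·6·7 + 10·9·4 + 10·7·6 + 4·5·8 + 7·4·3 = 1108 ≡ 8.
  α_i^2 mod 11 = [3, 4, 5, 3, 5].
  S_2 = Σ v_i α_i^2 r_i = 2·3·7 + 10·4·4 + 10·5·6 + 4·3·8 + 7·5·3 = 703 ≡ 10.
  S = (2, 8, 10) ≠ 0, so r is not a codeword (an error is present).
Step 3: locate the error. For a single error e at position i, S_ℓ = v_i·e·α_i^ℓ, so α_err = S_1/S_0.
  S_0^{−1} = 2^{−1} = 6 (mod 11), so α_err = 8·6 = 48 ≡ 4 = α_5. Error position i = 5.
  Consistency check: S_2/S_1 = 10·7 = 70 ≡ 4 = α_err ✓ (single-error assumption holds).
Step 4: error magnitude e = S_0/v_5 = S_0·∏_{j≠5}(α_5 − α_j) = 2·8 = 16 ≡ 5 (mod 11).
Step 5: correct position 5: c_5 = r_5 − e = 3 − 5 ≡ 9 (mod 11). Hence c = [7, 4, 6, 8, 9].
  Check: interpolating c through the α_i gives m(x) = 2 + 10·x (degree < 2) with m(α_i) = c_i for every i, so c is indeed a codeword.


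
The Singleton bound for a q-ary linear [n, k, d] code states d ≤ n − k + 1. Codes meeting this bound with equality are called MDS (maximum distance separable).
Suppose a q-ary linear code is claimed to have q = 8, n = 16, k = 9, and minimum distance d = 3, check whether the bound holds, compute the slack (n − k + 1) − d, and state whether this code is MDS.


Singleton RHS = n − k + 1 = 8, slack = 5, bound satisfied, not MDS.

Singleton bound: d ≤ n − k + 1.
Here n = 16, k = 9, so n − k + 1 = 8.
Given d = 3, check d ≤ 8: YES.
Slack = (n − k + 1) − d = 5.
The code is NOT MDS (slack = 5 > 0).
Description: the claimed parameters are [16, 9, 3]_8; such a code would be non-MDS.


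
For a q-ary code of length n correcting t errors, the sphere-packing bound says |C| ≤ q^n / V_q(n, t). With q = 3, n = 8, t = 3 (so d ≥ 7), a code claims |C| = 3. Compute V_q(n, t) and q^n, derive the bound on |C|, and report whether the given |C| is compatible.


V_q(n, t) = 577, q^n = 6561, Hamming bound = 11, |C| = 3 ≤ bound (satisfied).

Step 1: Compute V_q(n, t) = Σ_{j=0}^3 C(n, j) (q−1)^j.
  j = 0: C(8,0)·(2)^0 = 1·1 = 1.
  j = 1: C(8,1)·(2)^1 = 8·2 = 16.
  j = 2: C(8,2)·(2)^2 = 28·4 = 112.
  j = 3: C(8,3)·(2)^3 = 56·8 = 448.
  V_q(n, t) = 1 + 16 + 112 + 448 = 577.
Step 2: q^n = 3^8 = 6561.
Step 3: Hamming bound ⌊q^n / V_q(n,t)⌋ = ⌊6561/577⌋ = 11.
Step 4: Compare |C| = 3 to 11: satisfied.
The claimed |C| lies below the Hamming bound.


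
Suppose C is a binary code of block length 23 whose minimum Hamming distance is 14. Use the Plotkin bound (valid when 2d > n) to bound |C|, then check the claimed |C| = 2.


Plotkin bound M ≤ 4; given |C| = 2 ≤ bound (satisfied).

Check applicability: 2d = 28, n = 23.
2d − n = 5 > 0, so Plotkin applies.
Compute d/(2d−n) = 14/5 ≈ 2.8000.
⌊d/(2d−n)⌋ = 2.
Plotkin bound: M ≤ 2·2 = 4.
Given |C| = 2, check: satisfied.
This |C| is below the Plotkin bound.


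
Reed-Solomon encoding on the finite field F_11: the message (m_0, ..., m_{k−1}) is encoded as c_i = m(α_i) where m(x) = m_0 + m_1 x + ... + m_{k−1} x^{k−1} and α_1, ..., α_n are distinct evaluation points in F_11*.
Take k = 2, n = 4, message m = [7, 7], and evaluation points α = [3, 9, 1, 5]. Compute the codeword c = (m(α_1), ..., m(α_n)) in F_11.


c = [6, 4, 3, 9]

Message polynomial: m(x) = 7 + 7·x (mod 11).
For each evaluation point α_i, compute m(α_i) mod 11:
  α_1 = 3: Horner steps 7 → 6, so m(3) = 6.
  α_2 = 9: Horner steps 7 → 4, so m(9) = 4.
  α_3 = 1: Horner steps 7 → 3, so m(1) = 3.
  α_4 = 5: Horner steps 7 → 9, so m(5) = 9.
Codeword c = [6, 4, 3, 9] ∈ F_11^4.


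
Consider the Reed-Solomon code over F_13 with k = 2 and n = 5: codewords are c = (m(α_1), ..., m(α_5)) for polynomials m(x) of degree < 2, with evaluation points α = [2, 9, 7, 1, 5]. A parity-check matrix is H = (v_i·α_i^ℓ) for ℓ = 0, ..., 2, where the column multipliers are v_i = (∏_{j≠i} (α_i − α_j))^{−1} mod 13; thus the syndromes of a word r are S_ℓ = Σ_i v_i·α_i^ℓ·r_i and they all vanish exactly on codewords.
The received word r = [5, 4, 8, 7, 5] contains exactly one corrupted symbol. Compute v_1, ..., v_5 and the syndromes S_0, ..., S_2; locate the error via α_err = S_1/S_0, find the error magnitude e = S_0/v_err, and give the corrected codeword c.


S = (9, 6, 4), error at position 5, error magnitude e = 6, c = [5, 4, 8, 7, 12].

Step 1: column multipliers v_i = (∏_{j≠i}(α_i − α_j))^{−1} mod 13.
  i = 1 (α = 2): (2−9)(2−7)(2−1)(2−5) = (−7)·(−5)·1·(−3) = −105 ≡ 12, so v_1 = 12^{−1} = 12 (mod 13).
  i = 2 (α = 9): (9−2)(9−7)(9−1)(9−5) = 7·2·8·4 = 448 ≡ 6, so v_2 = 6^{−1} = 11 (mod 13).
  i = 3 (α = 7): (7−2)(7−9)(7−1)(7−5) = 5·(−2)·6·2 = −120 ≡ 10, so v_3 = 10^{−1} = 4 (mod 13).
  i = 4 (α = 1): (1−2)(1−9)(1−7)(1−5) = (−1)·(−8)·(−6)·(−4) = 192 ≡ 10, so v_4 = 10^{−1} = 4 (mod 13).
  i = 5 (α = 5): (5−2)(5−9)(5−7)(5−1) = 3·(−4)·(−2)·4 = 96 ≡ 5, so v_5 = 5^{−1} = 8 (mod 13).
  v = [12, 11, 4, 4, 8].
Step 2: syndromes of r = [5, 4, 8, 7, 5] (all sums mod 13).
  S_0 = Σ v_i r_i = 12·5 + 11·4 + 4·8 + 4·7 + 8·5 = 204 ≡ 9.
  S_1 = Σ v_i α_i r_i = 12·2·5 + 11·9·4 + 4·7·8 + 4·1·7 + 8·5·5 = 968 ≡ 6.
  α_i^2 mod 13 = [4, 3, 10, 1, 12].
  S_2 = Σ v_i α_i^2 r_i = 12·4·5 + 11·3·4 + 4·10·8 + 4·1·7 + 8·12·5 = 1200 ≡ 4.
  S = (9, 6, 4) ≠ 0, so r is not a codeword (an error is present).
Step 3: locate the error. For a single error e at position i, S_ℓ = v_i·e·α_i^ℓ, so α_err = S_1/S_0.
  S_0^{−1} = 9^{−1} = 3 (mod 13), so α_err = 6·3 = 18 ≡ 5 = α_5. Error position i = 5.
  Consistency check: S_2/S_1 = 4·11 = 44 ≡ 5 = α_err ✓ (single-error assumption holds).
Step 4: error magnitude e = S_0/v_5 = S_0·∏_{j≠5}(α_5 − α_j) = 9·5 = 45 ≡ 6 (mod 13).
Step 5: correct position 5: c_5 = r_5 − e = 5 − 6 ≡ 12 (mod 13). Hence c = [5, 4, 8, 7, 12].
  Check: interpolating c through the α_i gives m(x) = 9 + 11·x (degree < 2) with m(α_i) = c_i for every i, so c is indeed a codeword.


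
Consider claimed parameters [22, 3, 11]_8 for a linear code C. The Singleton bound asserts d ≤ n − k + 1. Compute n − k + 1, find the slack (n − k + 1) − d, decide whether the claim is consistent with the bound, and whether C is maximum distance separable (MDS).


Singleton RHS = n − k + 1 = 20, slack = 9, bound satisfied, not MDS.

Singleton bound: d ≤ n − k + 1.
Here n = 22, k = 3, so n − k + 1 = 20.
Given d = 11, check d ≤ 20: YES.
Slack = (n − k + 1) − d = 9.
The code is NOT MDS (slack = 9 > 0).
Description: the claimed parameters are [22, 3, 11]_8; such a code would be non-MDS.


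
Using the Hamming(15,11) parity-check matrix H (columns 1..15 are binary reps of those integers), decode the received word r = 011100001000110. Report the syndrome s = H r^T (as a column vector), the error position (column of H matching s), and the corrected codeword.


s = (1, 1, 1, 1)^T, error position = 15, corrected codeword c = 011100001000111

Compute s = H r^T mod 2 one row at a time:
  s_1 = 0 + 1 + 0 + 0 + 0 + 1 + 1 + 0 = 3 ≡ 1 (mod 2).
  s_2 = 1 + 0 + 0 + 0 + 0 + 1 + 1 + 0 = 3 ≡ 1 (mod 2).
  s_3 = 1 + 1 + 0 + 0 + 0 + 0 + 1 + 0 = 3 ≡ 1 (mod 2).
  s_4 = 0 + 1 + 0 + 0 + 1 + 0 + 1 + 0 = 3 ≡ 1 (mod 2).
s = (1, 1, 1, 1)^T — this equals column 15 of H (binary 1111), so error is at position 15.
Correct: flip bit 15 of r = 011100001000110 to get c = 011100001000111.


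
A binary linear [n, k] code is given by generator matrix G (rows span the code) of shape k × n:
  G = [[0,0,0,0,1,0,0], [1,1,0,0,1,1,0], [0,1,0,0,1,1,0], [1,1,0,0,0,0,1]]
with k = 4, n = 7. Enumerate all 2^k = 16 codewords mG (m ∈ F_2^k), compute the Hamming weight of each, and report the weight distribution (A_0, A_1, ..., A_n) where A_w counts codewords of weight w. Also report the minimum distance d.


Weight distribution: A_0 = 1, A_1 = 2, A_2 = 4, A_3 = 6, A_4 = 3. Minimum distance d = 1.

Enumerate all 2^4 = 16 messages m ∈ F_2^4.
For each, compute codeword c = mG in F_2^7, then tally its weight.
  m = 0000 → c = 0000000, weight = 0.
  m = 1000 → c = 0000100, weight = 1.
  m = 0100 → c = 1100110, weight = 4.
  m = 1100 → c = 1100010, weight = 3.
  m = 0010 → c = 0100110, weight = 3.
  m = 1010 → c = 0100010, weight = 2.
  m = 0110 → c = 1000000, weight = 1.
  m = 1110 → c = 1000100, weight = 2.
  m = 0001 → c = 1100001, weight = 3.
  m = 1001 → c = 1100101, weight = 4.
  m = 0101 → c = 0000111, weight = 3.
  m = 1101 → c = 0000011, weight = 2.
  m = 0011 → c = 1000111, weight = 4.
  m = 1011 → c = 1000011, weight = 3.
  m = 0111 → c = 0100001, weight = 2.
  m = 1111 → c = 0100101, weight = 3.
Tally weights:
  weight 0: 1 codewords.
  weight 1: 2 codewords.
  weight 2: 4 codewords.
  weight 3: 6 codewords.
  weight 4: 3 codewords.
Minimum distance d = smallest w > 0 with A_w > 0 = 1.
Sanity: Σ A_w = 16 = 2^4 = 16 ✓.


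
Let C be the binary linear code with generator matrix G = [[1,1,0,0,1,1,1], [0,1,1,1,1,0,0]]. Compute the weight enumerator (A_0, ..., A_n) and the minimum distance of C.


Weight distribution: A_0 = 1, A_4 = 1, A_5 = 2. Minimum distance d = 4.

Enumerate all 2^2 = 4 messages m ∈ F_2^2.
For each, compute codeword c = mG in F_2^7, then tally its weight.
  m = 00 → c = 0000000, weight = 0.
  m = 10 → c = 1100111, weight = 5.
  m = 01 → c = 0111100, weight = 4.
  m = 11 → c = 1011011, weight = 5.
Tally weights:
  weight 0: 1 codewords.
  weight 4: 1 codewords.
  weight 5: 2 codewords.
Minimum distance d = smallest w > 0 with A_w > 0 = 4.
Sanity: Σ A_w = 4 = 2^2 = 4 ✓.


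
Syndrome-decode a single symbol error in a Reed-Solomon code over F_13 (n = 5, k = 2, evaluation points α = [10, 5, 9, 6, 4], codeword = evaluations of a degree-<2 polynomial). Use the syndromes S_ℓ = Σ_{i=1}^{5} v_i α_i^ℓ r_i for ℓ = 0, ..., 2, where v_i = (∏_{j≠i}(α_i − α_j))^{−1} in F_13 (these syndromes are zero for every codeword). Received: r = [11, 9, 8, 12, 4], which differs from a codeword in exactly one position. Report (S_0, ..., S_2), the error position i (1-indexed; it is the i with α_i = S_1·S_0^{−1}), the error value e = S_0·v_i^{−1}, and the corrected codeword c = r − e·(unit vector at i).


S = (3, 12, 9), error at position 5, error magnitude e = 11, c = [11, 9, 8, 12, 6].

Step 1: column multipliers v_i = (∏_{j≠i}(α_i − α_j))^{−1} mod 13.
  i = 1 (α = 10): (10−5)(10−9)(10−6)(10−4) = 5·1·4·6 = 120 ≡ 3, so v_1 = 3^{−1} = 9 (mod 13).
  i = 2 (α = 5): (5−10)(5−9)(5−6)(5−4) = (−5)·(−4)·(−1)·1 = −20 ≡ 6, so v_2 = 6^{−1} = 11 (mod 13).
  i = 3 (α = 9): (9−10)(9−5)(9−6)(9−4) = (−1)·4·3·5 = −60 ≡ 5, so v_3 = 5^{−1} = 8 (mod 13).
  i = 4 (α = 6): (6−10)(6−5)(6−9)(6−4) = (−4)·1·(−3)·2 = 24 ≡ 11, so v_4 = 11^{−1} = 6 (mod 13).
  i = 5 (α = 4): (4−10)(4−5)(4−9)(4−6) = (−6)·(−1)·(−5)·(−2) = 60 ≡ 8, so v_5 = 8^{−1} = 5 (mod 13).
  v = [9, 11, 8, 6, 5].
Step 2: syndromes of r = [11, 9, 8, 12, 4] (all sums mod 13).
  S_0 = Σ v_i r_i = 9·11 + 11·9 + 8·8 + 6·12 + 5·4 = 354 ≡ 3.
  S_1 = Σ v_i α_i r_i = 9·10·11 + 11·5·9 + 8·9·8 + 6·6·12 + 5·4·4 = 2573 ≡ 12.
  α_i^2 mod 13 = [9, 12, 3, 10, 3].
  S_2 = Σ v_i α_i^2 r_i = 9·9·11 + 11·12·9 + 8·3·8 + 6·10·12 + 5·3·4 = 3051 ≡ 9.
  S = (3, 12, 9) ≠ 0, so r is not a codeword (an error is present).
Step 3: locate the error. For a single error e at position i, S_ℓ = v_i·e·α_i^ℓ, so α_err = S_1/S_0.
  S_0^{−1} = 3^{−1} = 9 (mod 13), so α_err = 12·9 = 108 ≡ 4 = α_5. Error position i = 5.
  Consistency check: S_2/S_1 = 9·12 = 108 ≡ 4 = α_err ✓ (single-error assumption holds).
Step 4: error magnitude e = S_0/v_5 = S_0·∏_{j≠5}(α_5 − α_j) = 3·8 = 24 ≡ 11 (mod 13).
Step 5: correct position 5: c_5 = r_5 − e = 4 − 11 ≡ 6 (mod 13). Hence c = [11, 9, 8, 12, 6].
  Check: interpolating c through the α_i gives m(x) = 7 + 3·x (degree < 2) with m(α_i) = c_i for every i, so c is indeed a codeword.


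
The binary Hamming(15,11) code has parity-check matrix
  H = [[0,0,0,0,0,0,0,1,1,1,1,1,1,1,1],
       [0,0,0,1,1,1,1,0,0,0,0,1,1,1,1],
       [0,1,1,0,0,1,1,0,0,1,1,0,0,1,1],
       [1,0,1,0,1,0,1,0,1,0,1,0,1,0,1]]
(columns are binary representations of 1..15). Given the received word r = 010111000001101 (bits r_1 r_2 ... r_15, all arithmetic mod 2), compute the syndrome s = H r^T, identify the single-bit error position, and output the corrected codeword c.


s = (1, 0, 1, 1)^T, error position = 11, corrected codeword c = 010111000011101

Compute s = H r^T mod 2 one row at a time:
  s_1 = 0 + 0 + 0 + 0 + 1 + 1 + 0 + 1 = 3 ≡ 1 (mod 2).
  s_2 = 1 + 1 + 1 + 0 + 1 + 1 + 0 + 1 = 6 ≡ 0 (mod 2).
  s_3 = 1 + 0 + 1 + 0 + 0 + 0 + 0 + 1 = 3 ≡ 1 (mod 2).
  s_4 = 0 + 0 + 1 + 0 + 0 + 0 + 1 + 1 = 3 ≡ 1 (mod 2).
s = (1, 0, 1, 1)^T — this equals column 11 of H (binary 1011), so error is at position 11.
Correct: flip bit 11 of r = 010111000001101 to get c = 010111000011101.


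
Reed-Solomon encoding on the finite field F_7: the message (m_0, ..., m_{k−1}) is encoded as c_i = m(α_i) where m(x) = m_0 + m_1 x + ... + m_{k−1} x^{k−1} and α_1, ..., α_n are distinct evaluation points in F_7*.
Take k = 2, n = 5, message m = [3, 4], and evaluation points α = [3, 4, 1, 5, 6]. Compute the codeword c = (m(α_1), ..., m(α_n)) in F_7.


c = [1, 5, 0, 2, 6]

Message polynomial: m(x) = 3 + 4·x (mod 7).
For each evaluation point α_i, compute m(α_i) mod 7:
  α_1 = 3: Horner steps 4 → 1, so m(3) = 1.
  α_2 = 4: Horner steps 4 → 5, so m(4) = 5.
  α_3 = 1: Horner steps 4 → 0, so m(1) = 0.
  α_4 = 5: Horner steps 4 → 2, so m(5) = 2.
  α_5 = 6: Horner steps 4 → 6, so m(6) = 6.
Codeword c = [1, 5, 0, 2, 6] ∈ F_7^5.


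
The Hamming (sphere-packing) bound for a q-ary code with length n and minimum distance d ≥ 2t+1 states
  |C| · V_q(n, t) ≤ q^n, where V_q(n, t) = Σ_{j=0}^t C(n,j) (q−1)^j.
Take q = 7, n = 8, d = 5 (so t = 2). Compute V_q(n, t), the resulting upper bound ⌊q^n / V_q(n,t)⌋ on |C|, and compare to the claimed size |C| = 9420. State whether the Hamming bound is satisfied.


V_q(n, t) = 1057, q^n = 5764801, Hamming bound = 5453, |C| = 9420 > bound (violated).

Step 1: Compute V_q(n, t) = Σ_{j=0}^2 C(n, j) (q−1)^j.
  j = 0: C(8,0)·(6)^0 = 1·1 = 1.
  j = 1: C(8,1)·(6)^1 = 8·6 = 48.
  j = 2: C(8,2)·(6)^2 = 28·36 = 1008.
  V_q(n, t) = 1 + 48 + 1008 = 1057.
Step 2: q^n = 7^8 = 5764801.
Step 3: Hamming bound ⌊q^n / V_q(n,t)⌋ = ⌊5764801/1057⌋ = 5453.
Step 4: Compare |C| = 9420 to 5453: violated.
The claimed |C| lies above the Hamming bound, so no 7-ary code of length 8 with d ≥ 5 can have 9420 codewords.


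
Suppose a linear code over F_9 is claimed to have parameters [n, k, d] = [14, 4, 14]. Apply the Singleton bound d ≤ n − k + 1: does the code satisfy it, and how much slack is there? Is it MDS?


Singleton RHS = n − k + 1 = 11, slack = -3, bound violated (no such code; not MDS).

Singleton bound: d ≤ n − k + 1.
Here n = 14, k = 4, so n − k + 1 = 11.
Given d = 14, check d ≤ 11: NO.
Slack = (n − k + 1) − d = -3.
The slack is negative: d = 14 exceeds n − k + 1 = 11 by 3, so the Singleton bound is violated and no linear [14, 4, 14]_9 code can exist. In particular it is not MDS (MDS requires d = n − k + 1 exactly).
Description: the claimed parameters are [14, 4, 14]_9; such a code would be impossible (violates the Singleton bound).


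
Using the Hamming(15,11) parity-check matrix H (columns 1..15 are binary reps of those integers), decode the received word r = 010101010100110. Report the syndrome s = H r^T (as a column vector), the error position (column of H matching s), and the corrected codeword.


s = (0, 0, 0, 1)^T, error position = 1, corrected codeword c = 110101010100110

Compute s = H r^T mod 2 one row at a time:
  s_1 = 1 + 0 + 1 + 0 + 0 + 1 + 1 + 0 = 4 ≡ 0 (mod 2).
  s_2 = 1 + 0 + 1 + 0 + 0 + 1 + 1 + 0 = 4 ≡ 0 (mod 2).
  s_3 = 1 + 0 + 1 + 0 + 1 + 0 + 1 + 0 = 4 ≡ 0 (mod 2).
  s_4 = 0 + 0 + 0 + 0 + 0 + 0 + 1 + 0 = 1 ≡ 1 (mod 2).
s = (0, 0, 0, 1)^T — this equals column 1 of H (binary 0001), so error is at position 1.
Correct: flip bit 1 of r = 010101010100110 to get c = 110101010100110.


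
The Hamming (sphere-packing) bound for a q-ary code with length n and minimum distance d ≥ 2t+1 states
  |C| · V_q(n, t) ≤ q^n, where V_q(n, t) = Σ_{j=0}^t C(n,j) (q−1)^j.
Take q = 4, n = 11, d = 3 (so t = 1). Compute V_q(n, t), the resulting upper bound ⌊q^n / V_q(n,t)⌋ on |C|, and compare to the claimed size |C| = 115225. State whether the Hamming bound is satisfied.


V_q(n, t) = 34, q^n = 4194304, Hamming bound = 123361, |C| = 115225 ≤ bound (satisfied).

Step 1: Compute V_q(n, t) = Σ_{j=0}^1 C(n, j) (q−1)^j.
  j = 0: C(11,0)·(3)^0 = 1·1 = 1.
  j = 1: C(11,1)·(3)^1 = 11·3 = 33.
  V_q(n, t) = 1 + 33 = 34.
Step 2: q^n = 4^11 = 4194304.
Step 3: Hamming bound ⌊q^n / V_q(n,t)⌋ = ⌊4194304/34⌋ = 123361.
Step 4: Compare |C| = 115225 to 123361: satisfied.
The claimed |C| lies below the Hamming bound.


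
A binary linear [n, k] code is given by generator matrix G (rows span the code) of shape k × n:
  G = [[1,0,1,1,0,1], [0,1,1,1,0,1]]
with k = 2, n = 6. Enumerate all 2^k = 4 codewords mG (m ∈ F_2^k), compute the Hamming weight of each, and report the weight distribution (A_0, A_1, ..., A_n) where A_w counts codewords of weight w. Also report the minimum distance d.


Weight distribution: A_0 = 1, A_2 = 1, A_4 = 2. Minimum distance d = 2.

Enumerate all 2^2 = 4 messages m ∈ F_2^2.
For each, compute codeword c = mG in F_2^6, then tally its weight.
  m = 00 → c = 000000, weight = 0.
  m = 10 → c = 101101, weight = 4.
  m = 01 → c = 011101, weight = 4.
  m = 11 → c = 110000, weight = 2.
Tally weights:
  weight 0: 1 codewords.
  weight 2: 1 codewords.
  weight 4: 2 codewords.
Minimum distance d = smallest w > 0 with A_w > 0 = 2.
Sanity: Σ A_w = 4 = 2^2 = 4 ✓.


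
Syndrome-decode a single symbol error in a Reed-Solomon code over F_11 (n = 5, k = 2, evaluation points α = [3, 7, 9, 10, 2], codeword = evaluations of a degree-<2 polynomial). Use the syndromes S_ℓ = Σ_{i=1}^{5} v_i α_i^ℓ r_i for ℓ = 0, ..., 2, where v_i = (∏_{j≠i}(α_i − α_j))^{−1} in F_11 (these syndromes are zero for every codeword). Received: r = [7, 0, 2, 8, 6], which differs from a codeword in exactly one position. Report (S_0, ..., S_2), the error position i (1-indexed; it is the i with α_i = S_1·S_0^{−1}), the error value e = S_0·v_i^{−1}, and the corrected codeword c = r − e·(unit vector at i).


S = (9, 2, 9), error at position 4, error magnitude e = 5, c = [7, 0, 2, 3, 6].

Step 1: column multipliers v_i = (∏_{j≠i}(α_i − α_j))^{−1} mod 11.
  i = 1 (α = 3): (3−7)(3−9)(3−10)(3−2) = (−4)·(−6)·(−7)·1 = −168 ≡ 8, so v_1 = 8^{−1} = 7 (mod 11).
  i = 2 (α = 7): (7−3)(7−9)(7−10)(7−2) = 4·(−2)·(−3)·5 = 120 ≡ 10, so v_2 = 10^{−1} = 10 (mod 11).
  i = 3 (α = 9): (9−3)(9−7)(9−10)(9−2) = 6·2·(−1)·7 = −84 ≡ 4, so v_3 = 4^{−1} = 3 (mod 11).
  i = 4 (α = 10): (10−3)(10−7)(10−9)(10−2) = 7·3·1·8 = 168 ≡ 3, so v_4 = 3^{−1} = 4 (mod 11).
  i = 5 (α = 2): (2−3)(2−7)(2−9)(2−10) = (−1)·(−5)·(−7)·(−8) = 280 ≡ 5, so v_5 = 5^{−1} = 9 (mod 11).
  v = [7, 10, 3, 4, 9].
Step 2: syndromes of r = [7, 0, 2, 8, 6] (all sums mod 11).
  S_0 = Σ v_i r_i = 7·7 + 10·0 + 3·2 + 4·8 + 9·6 = 141 ≡ 9.
  S_1 = Σ v_i α_i r_i = 7·3·7 + 10·7·0 + 3·9·2 + 4·10·8 + 9·2·6 = 629 ≡ 2.
  α_i^2 mod 11 = [9, 5, 4, 1, 4].
  S_2 = Σ v_i α_i^2 r_i = 7·9·7 + 10·5·0 + 3·4·2 + 4·1·8 + 9·4·6 = 713 ≡ 9.
  S = (9, 2, 9) ≠ 0, so r is not a codeword (an error is present).
Step 3: locate the error. For a single error e at position i, S_ℓ = v_i·e·α_i^ℓ, so α_err = S_1/S_0.
  S_0^{−1} = 9^{−1} = 5 (mod 11), so α_err = 2·5 = 10 ≡ 10 = α_4. Error position i = 4.
  Consistency check: S_2/S_1 = 9·6 = 54 ≡ 10 = α_err ✓ (single-error assumption holds).
Step 4: error magnitude e = S_0/v_4 = S_0·∏_{j≠4}(α_4 − α_j) = 9·3 = 27 ≡ 5 (mod 11).
Step 5: correct position 4: c_4 = r_4 − e = 8 − 5 ≡ 3 (mod 11). Hence c = [7, 0, 2, 3, 6].
  Check: interpolating c through the α_i gives m(x) = 4 + 1·x (degree < 2) with m(α_i) = c_i for every i, so c is indeed a codeword.


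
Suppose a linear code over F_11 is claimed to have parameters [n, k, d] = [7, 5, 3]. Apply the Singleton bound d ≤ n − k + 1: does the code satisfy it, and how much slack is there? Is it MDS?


Singleton RHS = n − k + 1 = 3, slack = 0, bound satisfied, MDS.

Singleton bound: d ≤ n − k + 1.
Here n = 7, k = 5, so n − k + 1 = 3.
Given d = 3, check d ≤ 3: YES.
Slack = (n − k + 1) − d = 0.
The code is MDS (slack = 0).
Description: the claimed parameters are [7, 5, 3]_11; such a code would be MDS (meets Singleton bound).


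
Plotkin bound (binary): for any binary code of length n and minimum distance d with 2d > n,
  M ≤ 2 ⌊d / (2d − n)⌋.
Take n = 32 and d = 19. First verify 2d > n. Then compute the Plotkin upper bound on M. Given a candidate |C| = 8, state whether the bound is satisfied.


Plotkin bound M ≤ 6; given |C| = 8 > bound (violated).

Check applicability: 2d = 38, n = 32.
2d − n = 6 > 0, so Plotkin applies.
Compute d/(2d−n) = 19/6 ≈ 3.1667.
⌊d/(2d−n)⌋ = 3.
Plotkin bound: M ≤ 2·3 = 6.
Given |C| = 8, check: VIOLATED.
This |C| is above the Plotkin bound, so no binary code with n = 32, d = 19 and 8 codewords exists.


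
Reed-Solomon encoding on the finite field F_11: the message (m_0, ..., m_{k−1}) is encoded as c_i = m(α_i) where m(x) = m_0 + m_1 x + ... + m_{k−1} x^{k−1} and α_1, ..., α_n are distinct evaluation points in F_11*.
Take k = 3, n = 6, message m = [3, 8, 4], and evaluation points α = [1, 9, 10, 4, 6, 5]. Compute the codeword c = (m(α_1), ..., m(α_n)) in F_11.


c = [4, 3, 10, 0, 8, 0]

Message polynomial: m(x) = 3 + 8·x + 4·x^2 (mod 11).
For each evaluation point α_i, compute m(α_i) mod 11:
  α_1 = 1: Horner steps 4 → 1 → 4, so m(1) = 4.
  α_2 = 9: Horner steps 4 → 0 → 3, so m(9) = 3.
  α_3 = 10: Horner steps 4 → 4 → 10, so m(10) = 10.
  α_4 = 4: Horner steps 4 → 2 → 0, so m(4) = 0.
  α_5 = 6: Horner steps 4 → 10 → 8, so m(6) = 8.
  α_6 = 5: Horner steps 4 → 6 → 0, so m(5) = 0.
Codeword c = [4, 3, 10, 0, 8, 0] ∈ F_11^6.


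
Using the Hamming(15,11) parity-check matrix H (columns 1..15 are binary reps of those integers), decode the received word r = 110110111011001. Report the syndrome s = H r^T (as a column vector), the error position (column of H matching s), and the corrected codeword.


s = (1, 1, 0, 0)^T, error position = 12, corrected codeword c = 110110111010001

Compute s = H r^T mod 2 one row at a time:
  s_1 = 1 + 1 + 0 + 1 + 1 + 0 + 0 + 1 = 5 ≡ 1 (mod 2).
  s_2 = 1 + 1 + 0 + 1 + 1 + 0 + 0 + 1 = 5 ≡ 1 (mod 2).
  s_3 = 1 + 0 + 0 + 1 + 0 + 1 + 0 + 1 = 4 ≡ 0 (mod 2).
  s_4 = 1 + 0 + 1 + 1 + 1 + 1 + 0 + 1 = 6 ≡ 0 (mod 2).
s = (1, 1, 0, 0)^T — this equals column 12 of H (binary 1100), so error is at position 12.
Correct: flip bit 12 of r = 110110111011001 to get c = 110110111010001.


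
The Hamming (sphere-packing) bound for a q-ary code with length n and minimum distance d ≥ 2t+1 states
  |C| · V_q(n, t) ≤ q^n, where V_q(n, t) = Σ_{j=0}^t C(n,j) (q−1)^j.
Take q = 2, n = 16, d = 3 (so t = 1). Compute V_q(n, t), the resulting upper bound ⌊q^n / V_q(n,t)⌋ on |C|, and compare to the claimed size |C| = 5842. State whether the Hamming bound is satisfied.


V_q(n, t) = 17, q^n = 65536, Hamming bound = 3855, |C| = 5842 > bound (violated).

Step 1: Compute V_q(n, t) = Σ_{j=0}^1 C(n, j) (q−1)^j.
  j = 0: C(16,0)·(1)^0 = 1·1 = 1.
  j = 1: C(16,1)·(1)^1 = 16·1 = 16.
  V_q(n, t) = 1 + 16 = 17.
Step 2: q^n = 2^16 = 65536.
Step 3: Hamming bound ⌊q^n / V_q(n,t)⌋ = ⌊65536/17⌋ = 3855.
Step 4: Compare |C| = 5842 to 3855: violated.
The claimed |C| lies above the Hamming bound, so no 2-ary code of length 16 with d ≥ 3 can have 5842 codewords.
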